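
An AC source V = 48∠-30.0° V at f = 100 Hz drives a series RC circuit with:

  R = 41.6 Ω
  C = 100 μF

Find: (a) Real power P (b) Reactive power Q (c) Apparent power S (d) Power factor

Step 1 — Angular frequency: ω = 2π·f = 2π·100 = 628.3 rad/s.
Step 2 — Component impedances:
  R: Z = R = 41.6 Ω
  C: Z = 1/(jωC) = -j/(ω·C) = 0 - j15.92 Ω
Step 3 — Series combination: Z_total = R + C = 41.6 - j15.92 Ω = 44.54∠-20.9° Ω.
Step 4 — Source phasor: V = 48∠-30.0° V = 41.57 - j24 V.
Step 5 — Current: I = V / Z = 1.064 - j0.1698 A = 1.078∠-9.1° A.
Step 6 — Complex power: S = V·I* = 48.31 - j18.48 VA.
Step 7 — Real power: P = Re(S) = 48.31 W.
Step 8 — Reactive power: Q = Im(S) = -18.48 VAR.
Step 9 — Apparent power: |S| = 51.73 VA.
Step 10 — Power factor: PF = P/|S| = 0.934 (leading).

(a) P = 48.31 W  (b) Q = -18.48 VAR  (c) S = 51.73 VA  (d) PF = 0.934 (leading)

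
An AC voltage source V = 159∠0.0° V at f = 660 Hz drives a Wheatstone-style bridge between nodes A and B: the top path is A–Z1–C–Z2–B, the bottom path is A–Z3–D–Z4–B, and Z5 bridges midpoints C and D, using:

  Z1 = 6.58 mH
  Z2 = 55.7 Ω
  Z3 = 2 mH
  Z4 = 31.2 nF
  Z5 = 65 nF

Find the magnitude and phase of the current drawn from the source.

Step 1 — Angular frequency: ω = 2π·f = 2π·660 = 4147 rad/s.
Step 2 — Component impedances:
  Z1: Z = jωL = j·4147·0.00658 = 0 + j27.29 Ω
  Z2: Z = R = 55.7 Ω
  Z3: Z = jωL = j·4147·0.002 = 0 + j8.294 Ω
  Z4: Z = 1/(jωC) = -j/(ω·C) = 0 - j7729 Ω
  Z5: Z = 1/(jωC) = -j/(ω·C) = 0 - j3710 Ω
Step 3 — Bridge requires nodal analysis (the Z5 bridge couples midpoints C and D, so the two paths cannot be reduced to a simple series/parallel combination). Setting node B to ground and injecting 1 A at node A, the 3-node admittance system at A, C, D solves to V_A = Z_AB = 56.1 + j27.18 Ω = 62.34∠25.9° Ω.
Step 4 — Source phasor: V = 159∠0.0° V = 159 V.
Step 5 — Ohm's law: I = V / Z_total = (159) / (56.1 + j27.18) = 2.295 - j1.112 A.
Step 6 — Convert to polar: |I| = 2.551 A, ∠I = -25.9°.

I = 2.551∠-25.9° A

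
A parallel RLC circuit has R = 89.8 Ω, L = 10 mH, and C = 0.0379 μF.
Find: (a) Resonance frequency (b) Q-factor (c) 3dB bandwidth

Step 1 — Resonance: ω₀ = 1/√(LC) = 1/√(0.01·3.79e-08) = 5.137e+04 rad/s.
Step 2 — f₀ = ω₀/(2π) = 8175 Hz.
Step 3 — Parallel Q: Q = R/(ω₀L) = 89.8/(5.137e+04·0.01) = 0.1748.
Step 4 — Bandwidth: Δω = ω₀/Q = 2.938e+05 rad/s; BW = Δω/(2π) = 4.676e+04 Hz.

(a) f₀ = 8175 Hz  (b) Q = 0.1748  (c) BW = 4.676e+04 Hz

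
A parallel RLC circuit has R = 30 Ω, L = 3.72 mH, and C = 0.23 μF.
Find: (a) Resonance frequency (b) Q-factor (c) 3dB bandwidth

Step 1 — Resonance: ω₀ = 1/√(LC) = 1/√(0.00372·2.3e-07) = 3.419e+04 rad/s.
Step 2 — f₀ = ω₀/(2π) = 5441 Hz.
Step 3 — Parallel Q: Q = R/(ω₀L) = 30/(3.419e+04·0.00372) = 0.2359.
Step 4 — Bandwidth: Δω = ω₀/Q = 1.449e+05 rad/s; BW = Δω/(2π) = 2.307e+04 Hz.

(a) f₀ = 5441 Hz  (b) Q = 0.2359  (c) BW = 2.307e+04 Hz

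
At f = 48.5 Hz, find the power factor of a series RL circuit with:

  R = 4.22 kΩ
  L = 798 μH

Step 1 — Angular frequency: ω = 2π·f = 2π·48.5 = 304.7 rad/s.
Step 2 — Component impedances:
  R: Z = R = 4220 Ω
  L: Z = jωL = j·304.7·0.000798 = 0 + j0.2432 Ω
Step 3 — Series combination: Z_total = R + L = 4220 + j0.2432 Ω = 4220∠0.0° Ω.
Step 4 — Power factor: PF = cos(φ) = Re(Z)/|Z| = 4220/4220 = 1.
Step 5 — Type: Im(Z) = 0.2432 ⇒ lagging (phase φ = 0.0°).

PF = 1 (lagging, φ = 0.0°)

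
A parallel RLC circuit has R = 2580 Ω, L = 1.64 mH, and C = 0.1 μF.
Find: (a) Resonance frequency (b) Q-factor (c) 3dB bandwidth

Step 1 — Resonance: ω₀ = 1/√(LC) = 1/√(0.00164·1e-07) = 7.809e+04 rad/s.
Step 2 — f₀ = ω₀/(2π) = 1.243e+04 Hz.
Step 3 — Parallel Q: Q = R/(ω₀L) = 2580/(7.809e+04·0.00164) = 20.15.
Step 4 — Bandwidth: Δω = ω₀/Q = 3876 rad/s; BW = Δω/(2π) = 616.9 Hz.

(a) f₀ = 1.243e+04 Hz  (b) Q = 20.15  (c) BW = 616.9 Hz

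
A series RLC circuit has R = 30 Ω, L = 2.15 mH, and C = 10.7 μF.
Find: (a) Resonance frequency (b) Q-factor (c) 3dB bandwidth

Step 1 — Resonance condition Im(Z)=0 gives ω₀ = 1/√(LC).
Step 2 — ω₀ = 1/√(0.00215·1.07e-05) = 6593 rad/s.
Step 3 — f₀ = ω₀/(2π) = 1049 Hz.
Step 4 — Series Q: Q = ω₀L/R = 6593·0.00215/30 = 0.4725.
Step 5 — 3dB bandwidth: Δω = ω₀/Q = 1.395e+04 rad/s; BW = Δω/(2π) = 2221 Hz.

(a) f₀ = 1049 Hz  (b) Q = 0.4725  (c) BW = 2221 Hz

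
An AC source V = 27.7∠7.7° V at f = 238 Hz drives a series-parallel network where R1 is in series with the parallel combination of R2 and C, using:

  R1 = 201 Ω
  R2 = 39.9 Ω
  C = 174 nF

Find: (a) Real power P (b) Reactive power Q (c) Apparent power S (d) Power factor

Step 1 — Angular frequency: ω = 2π·f = 2π·238 = 1495 rad/s.
Step 2 — Component impedances:
  R1: Z = R = 201 Ω
  R2: Z = R = 39.9 Ω
  C: Z = 1/(jωC) = -j/(ω·C) = 0 - j3843 Ω
Step 3 — Parallel branch: R2 || C = 1/(1/R2 + 1/C) = 39.9 - j0.4142 Ω.
Step 4 — Series with R1: Z_total = R1 + (R2 || C) = 240.9 - j0.4142 Ω = 240.9∠-0.1° Ω.
Step 5 — Source phasor: V = 27.7∠7.7° V = 27.45 + j3.711 V.
Step 6 — Current: I = V / Z = 0.1139 + j0.0156 A = 0.115∠7.8° A.
Step 7 — Complex power: S = V·I* = 3.185 - j0.005477 VA.
Step 8 — Real power: P = Re(S) = 3.185 W.
Step 9 — Reactive power: Q = Im(S) = -0.005477 VAR.
Step 10 — Apparent power: |S| = 3.185 VA.
Step 11 — Power factor: PF = P/|S| = 1 (leading).

(a) P = 3.185 W  (b) Q = -0.005477 VAR  (c) S = 3.185 VA  (d) PF = 1 (leading)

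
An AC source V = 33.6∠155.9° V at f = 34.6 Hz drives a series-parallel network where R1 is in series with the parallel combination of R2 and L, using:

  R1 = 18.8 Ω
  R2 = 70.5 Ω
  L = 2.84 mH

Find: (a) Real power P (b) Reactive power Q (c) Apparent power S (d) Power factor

Step 1 — Angular frequency: ω = 2π·f = 2π·34.6 = 217.4 rad/s.
Step 2 — Component impedances:
  R1: Z = R = 18.8 Ω
  R2: Z = R = 70.5 Ω
  L: Z = jωL = j·217.4·0.00284 = 0 + j0.6174 Ω
Step 3 — Parallel branch: R2 || L = 1/(1/R2 + 1/L) = 0.005407 + j0.6174 Ω.
Step 4 — Series with R1: Z_total = R1 + (R2 || L) = 18.81 + j0.6174 Ω = 18.82∠1.9° Ω.
Step 5 — Source phasor: V = 33.6∠155.9° V = -30.67 + j13.72 V.
Step 6 — Current: I = V / Z = -1.605 + j0.7823 A = 1.786∠154.0° A.
Step 7 — Complex power: S = V·I* = 59.97 + j1.969 VA.
Step 8 — Real power: P = Re(S) = 59.97 W.
Step 9 — Reactive power: Q = Im(S) = 1.969 VAR.
Step 10 — Apparent power: |S| = 60 VA.
Step 11 — Power factor: PF = P/|S| = 0.9995 (lagging).

(a) P = 59.97 W  (b) Q = 1.969 VAR  (c) S = 60 VA  (d) PF = 0.9995 (lagging)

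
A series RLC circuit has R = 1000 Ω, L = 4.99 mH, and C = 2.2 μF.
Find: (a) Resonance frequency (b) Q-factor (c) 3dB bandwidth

Step 1 — Resonance: ω₀ = 1/√(LC) = 1/√(0.00499·2.2e-06) = 9544 rad/s.
Step 2 — f₀ = ω₀/(2π) = 1519 Hz.
Step 3 — Series Q: Q = ω₀L/R = 9544·0.00499/1000 = 0.04763.
Step 4 — Bandwidth: Δω = ω₀/Q = 2.004e+05 rad/s; BW = Δω/(2π) = 3.189e+04 Hz.

(a) f₀ = 1519 Hz  (b) Q = 0.04763  (c) BW = 3.189e+04 Hz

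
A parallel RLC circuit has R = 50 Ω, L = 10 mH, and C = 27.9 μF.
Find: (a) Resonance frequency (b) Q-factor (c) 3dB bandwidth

Step 1 — Resonance: ω₀ = 1/√(LC) = 1/√(0.01·2.79e-05) = 1893 rad/s.
Step 2 — f₀ = ω₀/(2π) = 301.3 Hz.
Step 3 — Parallel Q: Q = R/(ω₀L) = 50/(1893·0.01) = 2.641.
Step 4 — Bandwidth: Δω = ω₀/Q = 716.8 rad/s; BW = Δω/(2π) = 114.1 Hz.

(a) f₀ = 301.3 Hz  (b) Q = 2.641  (c) BW = 114.1 Hz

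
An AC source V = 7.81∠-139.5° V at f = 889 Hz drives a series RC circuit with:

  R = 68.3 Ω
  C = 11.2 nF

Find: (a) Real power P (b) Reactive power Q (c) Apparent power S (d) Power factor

Step 1 — Angular frequency: ω = 2π·f = 2π·889 = 5586 rad/s.
Step 2 — Component impedances:
  R: Z = R = 68.3 Ω
  C: Z = 1/(jωC) = -j/(ω·C) = 0 - j1.598e+04 Ω
Step 3 — Series combination: Z_total = R + C = 68.3 - j1.598e+04 Ω = 1.598e+04∠-89.8° Ω.
Step 4 — Source phasor: V = 7.81∠-139.5° V = -5.939 - j5.072 V.
Step 5 — Current: I = V / Z = 0.0003157 - j0.0003729 A = 0.0004886∠-49.7° A.
Step 6 — Complex power: S = V·I* = 1.63e-05 - j0.003816 VA.
Step 7 — Real power: P = Re(S) = 1.63e-05 W.
Step 8 — Reactive power: Q = Im(S) = -0.003816 VAR.
Step 9 — Apparent power: |S| = 0.003816 VA.
Step 10 — Power factor: PF = P/|S| = 0.004273 (leading).

(a) P = 1.63e-05 W  (b) Q = -0.003816 VAR  (c) S = 0.003816 VA  (d) PF = 0.004273 (leading)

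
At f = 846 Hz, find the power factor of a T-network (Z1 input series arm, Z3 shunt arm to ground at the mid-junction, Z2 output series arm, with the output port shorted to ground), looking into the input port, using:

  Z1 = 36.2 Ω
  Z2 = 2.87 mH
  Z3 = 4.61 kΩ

Step 1 — Angular frequency: ω = 2π·f = 2π·846 = 5316 rad/s.
Step 2 — Component impedances:
  Z1: Z = R = 36.2 Ω
  Z2: Z = jωL = j·5316·0.00287 = 0 + j15.26 Ω
  Z3: Z = R = 4610 Ω
Step 3 — With the output port shorted to ground, the output series arm Z2 runs from the junction to ground; the shunt arm Z3 also runs from the junction to ground. They appear in parallel: Z3 || Z2 = 0.05048 + j15.26 Ω.
Step 4 — Series with input arm Z1: Z_in = Z1 + (Z3 || Z2) = 36.25 + j15.26 Ω = 39.33∠22.8° Ω.
Step 5 — Power factor: PF = cos(φ) = Re(Z)/|Z| = 36.25/39.33 = 0.9217.
Step 6 — Type: Im(Z) = 15.26 ⇒ lagging (phase φ = 22.8°).

PF = 0.9217 (lagging, φ = 22.8°)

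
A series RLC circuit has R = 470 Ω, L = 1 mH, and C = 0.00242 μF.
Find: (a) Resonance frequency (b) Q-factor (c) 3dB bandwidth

Step 1 — Resonance condition Im(Z)=0 gives ω₀ = 1/√(LC).
Step 2 — ω₀ = 1/√(0.001·2.42e-09) = 6.428e+05 rad/s.
Step 3 — f₀ = ω₀/(2π) = 1.023e+05 Hz.
Step 4 — Series Q: Q = ω₀L/R = 6.428e+05·0.001/470 = 1.368.
Step 5 — 3dB bandwidth: Δω = ω₀/Q = 4.7e+05 rad/s; BW = Δω/(2π) = 7.48e+04 Hz.

(a) f₀ = 1.023e+05 Hz  (b) Q = 1.368  (c) BW = 7.48e+04 Hz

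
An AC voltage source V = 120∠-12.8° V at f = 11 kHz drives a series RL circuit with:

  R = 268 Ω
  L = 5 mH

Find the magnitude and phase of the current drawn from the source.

Step 1 — Angular frequency: ω = 2π·f = 2π·1.1e+04 = 6.912e+04 rad/s.
Step 2 — Component impedances:
  R: Z = R = 268 Ω
  L: Z = jωL = j·6.912e+04·0.005 = 0 + j345.6 Ω
Step 3 — Series combination: Z_total = R + L = 268 + j345.6 Ω = 437.3∠52.2° Ω.
Step 4 — Source phasor: V = 120∠-12.8° V = 117 - j26.59 V.
Step 5 — Ohm's law: I = V / Z_total = (117 - j26.59) / (268 + j345.6) = 0.1159 - j0.2487 A.
Step 6 — Convert to polar: |I| = 0.2744 A, ∠I = -65.0°.

I = 0.2744∠-65.0° A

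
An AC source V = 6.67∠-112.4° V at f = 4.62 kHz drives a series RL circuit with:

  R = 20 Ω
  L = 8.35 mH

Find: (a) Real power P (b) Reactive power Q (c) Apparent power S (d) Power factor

Step 1 — Angular frequency: ω = 2π·f = 2π·4620 = 2.903e+04 rad/s.
Step 2 — Component impedances:
  R: Z = R = 20 Ω
  L: Z = jωL = j·2.903e+04·0.00835 = 0 + j242.4 Ω
Step 3 — Series combination: Z_total = R + L = 20 + j242.4 Ω = 243.2∠85.3° Ω.
Step 4 — Source phasor: V = 6.67∠-112.4° V = -2.542 - j6.167 V.
Step 5 — Current: I = V / Z = -0.02613 + j0.00833 A = 0.02742∠162.3° A.
Step 6 — Complex power: S = V·I* = 0.01504 + j0.1823 VA.
Step 7 — Real power: P = Re(S) = 0.01504 W.
Step 8 — Reactive power: Q = Im(S) = 0.1823 VAR.
Step 9 — Apparent power: |S| = 0.1829 VA.
Step 10 — Power factor: PF = P/|S| = 0.08223 (lagging).

(a) P = 0.01504 W  (b) Q = 0.1823 VAR  (c) S = 0.1829 VA  (d) PF = 0.08223 (lagging)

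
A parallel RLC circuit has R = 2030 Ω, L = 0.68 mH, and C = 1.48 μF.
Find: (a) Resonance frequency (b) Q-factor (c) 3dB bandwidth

Step 1 — Resonance: ω₀ = 1/√(LC) = 1/√(0.00068·1.48e-06) = 3.152e+04 rad/s.
Step 2 — f₀ = ω₀/(2π) = 5017 Hz.
Step 3 — Parallel Q: Q = R/(ω₀L) = 2030/(3.152e+04·0.00068) = 94.7.
Step 4 — Bandwidth: Δω = ω₀/Q = 332.8 rad/s; BW = Δω/(2π) = 52.97 Hz.

(a) f₀ = 5017 Hz  (b) Q = 94.7  (c) BW = 52.97 Hz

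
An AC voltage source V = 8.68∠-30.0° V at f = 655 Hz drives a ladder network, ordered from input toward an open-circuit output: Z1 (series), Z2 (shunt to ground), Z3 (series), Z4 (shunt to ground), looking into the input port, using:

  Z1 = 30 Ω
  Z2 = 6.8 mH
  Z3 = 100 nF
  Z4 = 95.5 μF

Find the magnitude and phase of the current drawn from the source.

Step 1 — Angular frequency: ω = 2π·f = 2π·655 = 4115 rad/s.
Step 2 — Component impedances:
  Z1: Z = R = 30 Ω
  Z2: Z = jωL = j·4115·0.0068 = 0 + j27.99 Ω
  Z3: Z = 1/(jωC) = -j/(ω·C) = 0 - j2430 Ω
  Z4: Z = 1/(jωC) = -j/(ω·C) = 0 - j2.544 Ω
Step 3 — Ladder network (open output): work backward from the far end, alternating series and parallel combinations. Z_in = 30 + j28.31 Ω = 41.25∠43.3° Ω.
Step 4 — Source phasor: V = 8.68∠-30.0° V = 7.517 - j4.34 V.
Step 5 — Ohm's law: I = V / Z_total = (7.517 - j4.34) / (30 + j28.31) = 0.06032 - j0.2016 A.
Step 6 — Convert to polar: |I| = 0.2104 A, ∠I = -73.3°.

I = 0.2104∠-73.3° A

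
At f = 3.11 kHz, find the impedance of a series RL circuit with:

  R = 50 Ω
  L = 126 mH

Step 1 — Angular frequency: ω = 2π·f = 2π·3110 = 1.954e+04 rad/s.
Step 2 — Component impedances:
  R: Z = R = 50 Ω
  L: Z = jωL = j·1.954e+04·0.126 = 0 + j2462 Ω
Step 3 — Series combination: Z_total = R + L = 50 + j2462 Ω = 2463∠88.8° Ω.

Z = 50 + j2462 Ω = 2463∠88.8° Ω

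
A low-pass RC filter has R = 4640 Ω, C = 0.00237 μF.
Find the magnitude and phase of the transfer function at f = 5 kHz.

Step 1 — Angular frequency: ω = 2π·5000 = 3.142e+04 rad/s.
Step 2 — Transfer function: H(jω) = 1/(1 + jωRC).
Step 3 — Denominator: 1 + jωRC = 1 + j·3.142e+04·4640·2.37e-09 = 1 + j0.3455.
Step 4 — H = 0.8934 - j0.3086.
Step 5 — Magnitude: |H| = 0.9452 (-0.5 dB); phase: φ = -19.1°.

|H| = 0.9452 (-0.5 dB), φ = -19.1°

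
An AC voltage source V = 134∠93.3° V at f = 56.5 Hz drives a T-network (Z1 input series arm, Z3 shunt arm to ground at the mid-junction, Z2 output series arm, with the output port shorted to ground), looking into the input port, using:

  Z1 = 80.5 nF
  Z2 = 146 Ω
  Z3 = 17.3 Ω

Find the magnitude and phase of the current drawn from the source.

Step 1 — Angular frequency: ω = 2π·f = 2π·56.5 = 355 rad/s.
Step 2 — Component impedances:
  Z1: Z = 1/(jωC) = -j/(ω·C) = 0 - j3.499e+04 Ω
  Z2: Z = R = 146 Ω
  Z3: Z = R = 17.3 Ω
Step 3 — With the output port shorted to ground, the output series arm Z2 runs from the junction to ground; the shunt arm Z3 also runs from the junction to ground. They appear in parallel: Z3 || Z2 = 15.47 Ω.
Step 4 — Series with input arm Z1: Z_in = Z1 + (Z3 || Z2) = 15.47 - j3.499e+04 Ω = 3.499e+04∠-90.0° Ω.
Step 5 — Source phasor: V = 134∠93.3° V = -7.714 + j133.8 V.
Step 6 — Ohm's law: I = V / Z_total = (-7.714 + j133.8) / (15.47 - j3.499e+04) = -0.003823 - j0.0002187 A.
Step 7 — Convert to polar: |I| = 0.003829 A, ∠I = -176.7°.

I = 0.003829∠-176.7° A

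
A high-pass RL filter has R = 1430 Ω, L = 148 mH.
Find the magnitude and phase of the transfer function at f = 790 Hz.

Step 1 — Angular frequency: ω = 2π·790 = 4964 rad/s.
Step 2 — Transfer function: H(jω) = jωL/(R + jωL).
Step 3 — Numerator jωL = j·734.6; denominator R + jωL = 1430 + j734.6.
Step 4 — H = 0.2088 + j0.4065.
Step 5 — Magnitude: |H| = 0.457 (-6.8 dB); phase: φ = 62.8°.

|H| = 0.457 (-6.8 dB), φ = 62.8°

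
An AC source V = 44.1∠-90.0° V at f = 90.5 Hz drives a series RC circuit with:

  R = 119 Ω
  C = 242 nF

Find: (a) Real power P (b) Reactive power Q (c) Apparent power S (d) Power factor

Step 1 — Angular frequency: ω = 2π·f = 2π·90.5 = 568.6 rad/s.
Step 2 — Component impedances:
  R: Z = R = 119 Ω
  C: Z = 1/(jωC) = -j/(ω·C) = 0 - j7267 Ω
Step 3 — Series combination: Z_total = R + C = 119 - j7267 Ω = 7268∠-89.1° Ω.
Step 4 — Source phasor: V = 44.1∠-90.0° V = 0 - j44.1 V.
Step 5 — Current: I = V / Z = 0.006067 - j9.935e-05 A = 0.006068∠-0.9° A.
Step 6 — Complex power: S = V·I* = 0.004381 - j0.2675 VA.
Step 7 — Real power: P = Re(S) = 0.004381 W.
Step 8 — Reactive power: Q = Im(S) = -0.2675 VAR.
Step 9 — Apparent power: |S| = 0.2676 VA.
Step 10 — Power factor: PF = P/|S| = 0.01637 (leading).

(a) P = 0.004381 W  (b) Q = -0.2675 VAR  (c) S = 0.2676 VA  (d) PF = 0.01637 (leading)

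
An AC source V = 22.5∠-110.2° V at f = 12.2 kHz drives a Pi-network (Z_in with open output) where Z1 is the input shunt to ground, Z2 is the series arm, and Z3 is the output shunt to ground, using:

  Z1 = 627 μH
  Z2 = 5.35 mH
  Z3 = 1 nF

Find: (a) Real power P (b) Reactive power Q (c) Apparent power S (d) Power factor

Step 1 — Angular frequency: ω = 2π·f = 2π·1.22e+04 = 7.665e+04 rad/s.
Step 2 — Component impedances:
  Z1: Z = jωL = j·7.665e+04·0.000627 = 0 + j48.06 Ω
  Z2: Z = jωL = j·7.665e+04·0.00535 = 0 + j410.1 Ω
  Z3: Z = 1/(jωC) = -j/(ω·C) = 0 - j1.305e+04 Ω
Step 3 — With open output, the series arm Z2 and the output shunt Z3 appear in series to ground: Z2 + Z3 = 0 - j1.264e+04 Ω.
Step 4 — Parallel with input shunt Z1: Z_in = Z1 || (Z2 + Z3) = 0 + j48.25 Ω = 48.25∠90.0° Ω.
Step 5 — Source phasor: V = 22.5∠-110.2° V = -7.769 - j21.12 V.
Step 6 — Current: I = V / Z = -0.4377 + j0.161 A = 0.4664∠159.8° A.
Step 7 — Complex power: S = V·I* = 0 + j10.49 VA.
Step 8 — Real power: P = Re(S) = 0 W.
Step 9 — Reactive power: Q = Im(S) = 10.49 VAR.
Step 10 — Apparent power: |S| = 10.49 VA.
Step 11 — Power factor: PF = P/|S| = 0 (lagging).

(a) P = 0 W  (b) Q = 10.49 VAR  (c) S = 10.49 VA  (d) PF = 0 (lagging)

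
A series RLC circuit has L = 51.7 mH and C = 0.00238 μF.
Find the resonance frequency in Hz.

Step 1 — Resonance condition Im(Z)=0 gives ω₀ = 1/√(LC).
Step 2 — ω₀ = 1/√(0.0517·2.38e-09) = 9.015e+04 rad/s.
Step 3 — f₀ = ω₀/(2π) = 1.435e+04 Hz.

f₀ = 1.435e+04 Hz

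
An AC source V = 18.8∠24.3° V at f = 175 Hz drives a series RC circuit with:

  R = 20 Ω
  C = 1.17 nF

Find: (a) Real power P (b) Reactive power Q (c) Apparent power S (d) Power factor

Step 1 — Angular frequency: ω = 2π·f = 2π·175 = 1100 rad/s.
Step 2 — Component impedances:
  R: Z = R = 20 Ω
  C: Z = 1/(jωC) = -j/(ω·C) = 0 - j7.773e+05 Ω
Step 3 — Series combination: Z_total = R + C = 20 - j7.773e+05 Ω = 7.773e+05∠-90.0° Ω.
Step 4 — Source phasor: V = 18.8∠24.3° V = 17.13 + j7.736 V.
Step 5 — Current: I = V / Z = -9.952e-06 + j2.204e-05 A = 2.419e-05∠114.3° A.
Step 6 — Complex power: S = V·I* = 1.17e-08 - j0.0004547 VA.
Step 7 — Real power: P = Re(S) = 1.17e-08 W.
Step 8 — Reactive power: Q = Im(S) = -0.0004547 VAR.
Step 9 — Apparent power: |S| = 0.0004547 VA.
Step 10 — Power factor: PF = P/|S| = 2.573e-05 (leading).

(a) P = 1.17e-08 W  (b) Q = -0.0004547 VAR  (c) S = 0.0004547 VA  (d) PF = 2.573e-05 (leading)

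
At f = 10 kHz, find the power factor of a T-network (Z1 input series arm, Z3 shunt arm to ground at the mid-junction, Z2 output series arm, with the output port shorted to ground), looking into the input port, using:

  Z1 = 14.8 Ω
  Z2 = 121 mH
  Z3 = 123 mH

Step 1 — Angular frequency: ω = 2π·f = 2π·1e+04 = 6.283e+04 rad/s.
Step 2 — Component impedances:
  Z1: Z = R = 14.8 Ω
  Z2: Z = jωL = j·6.283e+04·0.121 = 0 + j7603 Ω
  Z3: Z = jωL = j·6.283e+04·0.123 = 0 + j7728 Ω
Step 3 — With the output port shorted to ground, the output series arm Z2 runs from the junction to ground; the shunt arm Z3 also runs from the junction to ground. They appear in parallel: Z3 || Z2 = 0 + j3832 Ω.
Step 4 — Series with input arm Z1: Z_in = Z1 + (Z3 || Z2) = 14.8 + j3832 Ω = 3833∠89.8° Ω.
Step 5 — Power factor: PF = cos(φ) = Re(Z)/|Z| = 14.8/3832.5 = 0.003862.
Step 6 — Type: Im(Z) = 3832 ⇒ lagging (phase φ = 89.8°).

PF = 0.003862 (lagging, φ = 89.8°)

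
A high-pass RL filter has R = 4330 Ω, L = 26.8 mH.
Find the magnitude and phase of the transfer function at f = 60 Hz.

Step 1 — Angular frequency: ω = 2π·60 = 377 rad/s.
Step 2 — Transfer function: H(jω) = jωL/(R + jωL).
Step 3 — Numerator jωL = j·10.1; denominator R + jωL = 4330 + j10.1.
Step 4 — H = 5.444e-06 + j0.002333.
Step 5 — Magnitude: |H| = 0.002333 (-52.6 dB); phase: φ = 89.9°.

|H| = 0.002333 (-52.6 dB), φ = 89.9°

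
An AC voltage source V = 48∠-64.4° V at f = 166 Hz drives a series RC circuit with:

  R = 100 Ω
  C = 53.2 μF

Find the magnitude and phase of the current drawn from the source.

Step 1 — Angular frequency: ω = 2π·f = 2π·166 = 1043 rad/s.
Step 2 — Component impedances:
  R: Z = R = 100 Ω
  C: Z = 1/(jωC) = -j/(ω·C) = 0 - j18.02 Ω
Step 3 — Series combination: Z_total = R + C = 100 - j18.02 Ω = 101.6∠-10.2° Ω.
Step 4 — Source phasor: V = 48∠-64.4° V = 20.74 - j43.29 V.
Step 5 — Ohm's law: I = V / Z_total = (20.74 - j43.29) / (100 - j18.02) = 0.2764 - j0.3831 A.
Step 6 — Convert to polar: |I| = 0.4724 A, ∠I = -54.2°.

I = 0.4724∠-54.2° A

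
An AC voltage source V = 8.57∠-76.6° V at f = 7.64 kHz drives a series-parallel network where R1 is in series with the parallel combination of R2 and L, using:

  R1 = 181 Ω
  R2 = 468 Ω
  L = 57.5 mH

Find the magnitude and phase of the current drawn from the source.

Step 1 — Angular frequency: ω = 2π·f = 2π·7640 = 4.8e+04 rad/s.
Step 2 — Component impedances:
  R1: Z = R = 181 Ω
  R2: Z = R = 468 Ω
  L: Z = jωL = j·4.8e+04·0.0575 = 0 + j2760 Ω
Step 3 — Parallel branch: R2 || L = 1/(1/R2 + 1/L) = 454.9 + j77.13 Ω.
Step 4 — Series with R1: Z_total = R1 + (R2 || L) = 635.9 + j77.13 Ω = 640.6∠6.9° Ω.
Step 5 — Source phasor: V = 8.57∠-76.6° V = 1.986 - j8.337 V.
Step 6 — Ohm's law: I = V / Z_total = (1.986 - j8.337) / (635.9 + j77.13) = 0.001511 - j0.01329 A.
Step 7 — Convert to polar: |I| = 0.01338 A, ∠I = -83.5°.

I = 0.01338∠-83.5° A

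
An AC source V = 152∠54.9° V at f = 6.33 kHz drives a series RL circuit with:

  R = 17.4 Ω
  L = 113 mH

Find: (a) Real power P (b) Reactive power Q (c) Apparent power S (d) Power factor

Step 1 — Angular frequency: ω = 2π·f = 2π·6330 = 3.977e+04 rad/s.
Step 2 — Component impedances:
  R: Z = R = 17.4 Ω
  L: Z = jωL = j·3.977e+04·0.113 = 0 + j4494 Ω
Step 3 — Series combination: Z_total = R + L = 17.4 + j4494 Ω = 4494∠89.8° Ω.
Step 4 — Source phasor: V = 152∠54.9° V = 87.4 + j124.4 V.
Step 5 — Current: I = V / Z = 0.02775 - j0.01934 A = 0.03382∠-34.9° A.
Step 6 — Complex power: S = V·I* = 0.0199 + j5.141 VA.
Step 7 — Real power: P = Re(S) = 0.0199 W.
Step 8 — Reactive power: Q = Im(S) = 5.141 VAR.
Step 9 — Apparent power: |S| = 5.141 VA.
Step 10 — Power factor: PF = P/|S| = 0.003872 (lagging).

(a) P = 0.0199 W  (b) Q = 5.141 VAR  (c) S = 5.141 VA  (d) PF = 0.003872 (lagging)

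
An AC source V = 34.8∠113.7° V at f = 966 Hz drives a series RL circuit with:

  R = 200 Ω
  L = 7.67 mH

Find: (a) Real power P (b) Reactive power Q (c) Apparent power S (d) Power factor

Step 1 — Angular frequency: ω = 2π·f = 2π·966 = 6070 rad/s.
Step 2 — Component impedances:
  R: Z = R = 200 Ω
  L: Z = jωL = j·6070·0.00767 = 0 + j46.55 Ω
Step 3 — Series combination: Z_total = R + L = 200 + j46.55 Ω = 205.3∠13.1° Ω.
Step 4 — Source phasor: V = 34.8∠113.7° V = -13.99 + j31.87 V.
Step 5 — Current: I = V / Z = -0.03116 + j0.1666 A = 0.1695∠100.6° A.
Step 6 — Complex power: S = V·I* = 5.744 + j1.337 VA.
Step 7 — Real power: P = Re(S) = 5.744 W.
Step 8 — Reactive power: Q = Im(S) = 1.337 VAR.
Step 9 — Apparent power: |S| = 5.898 VA.
Step 10 — Power factor: PF = P/|S| = 0.974 (lagging).

(a) P = 5.744 W  (b) Q = 1.337 VAR  (c) S = 5.898 VA  (d) PF = 0.974 (lagging)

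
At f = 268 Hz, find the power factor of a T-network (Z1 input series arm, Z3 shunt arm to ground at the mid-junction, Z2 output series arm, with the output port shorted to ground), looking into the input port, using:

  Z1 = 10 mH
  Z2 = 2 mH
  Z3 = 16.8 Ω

Step 1 — Angular frequency: ω = 2π·f = 2π·268 = 1684 rad/s.
Step 2 — Component impedances:
  Z1: Z = jωL = j·1684·0.01 = 0 + j16.84 Ω
  Z2: Z = jωL = j·1684·0.002 = 0 + j3.368 Ω
  Z3: Z = R = 16.8 Ω
Step 3 — With the output port shorted to ground, the output series arm Z2 runs from the junction to ground; the shunt arm Z3 also runs from the junction to ground. They appear in parallel: Z3 || Z2 = 0.649 + j3.238 Ω.
Step 4 — Series with input arm Z1: Z_in = Z1 + (Z3 || Z2) = 0.649 + j20.08 Ω = 20.09∠88.1° Ω.
Step 5 — Power factor: PF = cos(φ) = Re(Z)/|Z| = 0.64904/20.087 = 0.03231.
Step 6 — Type: Im(Z) = 20.08 ⇒ lagging (phase φ = 88.1°).

PF = 0.03231 (lagging, φ = 88.1°)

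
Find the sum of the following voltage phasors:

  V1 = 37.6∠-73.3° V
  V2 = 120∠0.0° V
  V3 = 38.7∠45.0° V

Step 1 — Convert each phasor to rectangular form:
  V1 = 37.6·(cos(-73.3°) + j·sin(-73.3°)) = 10.8 - j36.01 V
  V2 = 120·(cos(0.0°) + j·sin(0.0°)) = 120 V
  V3 = 38.7·(cos(45.0°) + j·sin(45.0°)) = 27.37 + j27.37 V
Step 2 — Sum components: V_total = 158.2 - j8.649 V.
Step 3 — Convert to polar: |V_total| = 158.4 V, ∠V_total = -3.1°.

V_total = 158.4∠-3.1° V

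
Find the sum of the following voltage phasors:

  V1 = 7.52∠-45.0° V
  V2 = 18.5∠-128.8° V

Step 1 — Convert each phasor to rectangular form:
  V1 = 7.52·(cos(-45.0°) + j·sin(-45.0°)) = 5.317 - j5.317 V
  V2 = 18.5·(cos(-128.8°) + j·sin(-128.8°)) = -11.59 - j14.42 V
Step 2 — Sum components: V_total = -6.275 - j19.74 V.
Step 3 — Convert to polar: |V_total| = 20.71 V, ∠V_total = -107.6°.

V_total = 20.71∠-107.6° V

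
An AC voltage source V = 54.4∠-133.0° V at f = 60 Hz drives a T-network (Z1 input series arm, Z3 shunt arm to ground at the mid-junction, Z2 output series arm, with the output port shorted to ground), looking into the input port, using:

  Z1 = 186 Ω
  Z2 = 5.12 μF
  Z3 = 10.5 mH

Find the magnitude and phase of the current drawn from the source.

Step 1 — Angular frequency: ω = 2π·f = 2π·60 = 377 rad/s.
Step 2 — Component impedances:
  Z1: Z = R = 186 Ω
  Z2: Z = 1/(jωC) = -j/(ω·C) = 0 - j518.1 Ω
  Z3: Z = jωL = j·377·0.0105 = 0 + j3.958 Ω
Step 3 — With the output port shorted to ground, the output series arm Z2 runs from the junction to ground; the shunt arm Z3 also runs from the junction to ground. They appear in parallel: Z3 || Z2 = 0 + j3.989 Ω.
Step 4 — Series with input arm Z1: Z_in = Z1 + (Z3 || Z2) = 186 + j3.989 Ω = 186∠1.2° Ω.
Step 5 — Source phasor: V = 54.4∠-133.0° V = -37.1 - j39.79 V.
Step 6 — Ohm's law: I = V / Z_total = (-37.1 - j39.79) / (186 + j3.989) = -0.204 - j0.2095 A.
Step 7 — Convert to polar: |I| = 0.2924 A, ∠I = -134.2°.

I = 0.2924∠-134.2° A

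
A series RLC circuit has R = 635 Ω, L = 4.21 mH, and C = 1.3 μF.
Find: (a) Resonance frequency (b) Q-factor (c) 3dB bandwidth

Step 1 — Resonance: ω₀ = 1/√(LC) = 1/√(0.00421·1.3e-06) = 1.352e+04 rad/s.
Step 2 — f₀ = ω₀/(2π) = 2151 Hz.
Step 3 — Series Q: Q = ω₀L/R = 1.352e+04·0.00421/635 = 0.08962.
Step 4 — Bandwidth: Δω = ω₀/Q = 1.508e+05 rad/s; BW = Δω/(2π) = 2.401e+04 Hz.

(a) f₀ = 2151 Hz  (b) Q = 0.08962  (c) BW = 2.401e+04 Hz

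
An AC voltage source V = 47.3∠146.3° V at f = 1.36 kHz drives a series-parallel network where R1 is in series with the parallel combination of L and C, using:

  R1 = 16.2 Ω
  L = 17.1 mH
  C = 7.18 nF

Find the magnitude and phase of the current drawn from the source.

Step 1 — Angular frequency: ω = 2π·f = 2π·1360 = 8545 rad/s.
Step 2 — Component impedances:
  R1: Z = R = 16.2 Ω
  L: Z = jωL = j·8545·0.0171 = 0 + j146.1 Ω
  C: Z = 1/(jωC) = -j/(ω·C) = 0 - j1.63e+04 Ω
Step 3 — Parallel branch: L || C = 1/(1/L + 1/C) = 0 + j147.4 Ω.
Step 4 — Series with R1: Z_total = R1 + (L || C) = 16.2 + j147.4 Ω = 148.3∠83.7° Ω.
Step 5 — Source phasor: V = 47.3∠146.3° V = -39.35 + j26.24 V.
Step 6 — Ohm's law: I = V / Z_total = (-39.35 + j26.24) / (16.2 + j147.4) = 0.1469 + j0.283 A.
Step 7 — Convert to polar: |I| = 0.3189 A, ∠I = 62.6°.

I = 0.3189∠62.6° A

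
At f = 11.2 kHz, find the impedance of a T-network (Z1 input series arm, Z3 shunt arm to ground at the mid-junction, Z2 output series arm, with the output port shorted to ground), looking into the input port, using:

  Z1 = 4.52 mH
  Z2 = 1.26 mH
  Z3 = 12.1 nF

Step 1 — Angular frequency: ω = 2π·f = 2π·1.12e+04 = 7.037e+04 rad/s.
Step 2 — Component impedances:
  Z1: Z = jωL = j·7.037e+04·0.00452 = 0 + j318.1 Ω
  Z2: Z = jωL = j·7.037e+04·0.00126 = 0 + j88.67 Ω
  Z3: Z = 1/(jωC) = -j/(ω·C) = 0 - j1174 Ω
Step 3 — With the output port shorted to ground, the output series arm Z2 runs from the junction to ground; the shunt arm Z3 also runs from the junction to ground. They appear in parallel: Z3 || Z2 = 0 + j95.91 Ω.
Step 4 — Series with input arm Z1: Z_in = Z1 + (Z3 || Z2) = 0 + j414 Ω = 414∠90.0° Ω.

Z = 0 + j414 Ω = 414∠90.0° Ω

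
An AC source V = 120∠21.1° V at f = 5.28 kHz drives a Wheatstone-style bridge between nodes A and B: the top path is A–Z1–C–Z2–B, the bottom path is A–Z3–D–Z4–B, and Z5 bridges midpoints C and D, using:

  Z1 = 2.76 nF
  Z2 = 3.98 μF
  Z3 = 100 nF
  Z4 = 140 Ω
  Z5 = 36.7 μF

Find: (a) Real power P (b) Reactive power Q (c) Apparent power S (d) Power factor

Step 1 — Angular frequency: ω = 2π·f = 2π·5280 = 3.318e+04 rad/s.
Step 2 — Component impedances:
  Z1: Z = 1/(jωC) = -j/(ω·C) = 0 - j1.092e+04 Ω
  Z2: Z = 1/(jωC) = -j/(ω·C) = 0 - j7.574 Ω
  Z3: Z = 1/(jωC) = -j/(ω·C) = 0 - j301.4 Ω
  Z4: Z = R = 140 Ω
  Z5: Z = 1/(jωC) = -j/(ω·C) = 0 - j0.8213 Ω
Step 3 — Bridge requires nodal analysis (the Z5 bridge couples midpoints C and D, so the two paths cannot be reduced to a simple series/parallel combination). Setting node B to ground and injecting 1 A at node A, the 3-node admittance system at A, C, D solves to V_A = Z_AB = 0.499 - j301.7 Ω = 301.7∠-89.9° Ω.
Step 4 — Source phasor: V = 120∠21.1° V = 112 + j43.2 V.
Step 5 — Current: I = V / Z = -0.1426 + j0.3714 A = 0.3978∠111.0° A.
Step 6 — Complex power: S = V·I* = 0.07896 - j47.74 VA.
Step 7 — Real power: P = Re(S) = 0.07896 W.
Step 8 — Reactive power: Q = Im(S) = -47.74 VAR.
Step 9 — Apparent power: |S| = 47.74 VA.
Step 10 — Power factor: PF = P/|S| = 0.001654 (leading).

(a) P = 0.07896 W  (b) Q = -47.74 VAR  (c) S = 47.74 VA  (d) PF = 0.001654 (leading)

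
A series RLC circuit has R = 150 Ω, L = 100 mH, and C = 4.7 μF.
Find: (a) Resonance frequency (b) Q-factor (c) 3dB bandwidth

Step 1 — Resonance condition Im(Z)=0 gives ω₀ = 1/√(LC).
Step 2 — ω₀ = 1/√(0.1·4.7e-06) = 1459 rad/s.
Step 3 — f₀ = ω₀/(2π) = 232.2 Hz.
Step 4 — Series Q: Q = ω₀L/R = 1459·0.1/150 = 0.9724.
Step 5 — 3dB bandwidth: Δω = ω₀/Q = 1500 rad/s; BW = Δω/(2π) = 238.7 Hz.

(a) f₀ = 232.2 Hz  (b) Q = 0.9724  (c) BW = 238.7 Hz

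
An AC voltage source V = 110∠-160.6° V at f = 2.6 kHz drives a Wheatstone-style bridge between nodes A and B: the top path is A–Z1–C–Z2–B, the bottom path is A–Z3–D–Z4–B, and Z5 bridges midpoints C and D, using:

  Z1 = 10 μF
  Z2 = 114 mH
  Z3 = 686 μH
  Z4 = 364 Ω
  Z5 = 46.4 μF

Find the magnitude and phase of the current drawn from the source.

Step 1 — Angular frequency: ω = 2π·f = 2π·2600 = 1.634e+04 rad/s.
Step 2 — Component impedances:
  Z1: Z = 1/(jωC) = -j/(ω·C) = 0 - j6.121 Ω
  Z2: Z = jωL = j·1.634e+04·0.114 = 0 + j1862 Ω
  Z3: Z = jωL = j·1.634e+04·0.000686 = 0 + j11.21 Ω
  Z4: Z = R = 364 Ω
  Z5: Z = 1/(jωC) = -j/(ω·C) = 0 - j1.319 Ω
Step 3 — Bridge requires nodal analysis (the Z5 bridge couples midpoints C and D, so the two paths cannot be reduced to a simple series/parallel combination). Setting node B to ground and injecting 1 A at node A, the 3-node admittance system at A, C, D solves to V_A = Z_AB = 352.1 + j46.73 Ω = 355.1∠7.6° Ω.
Step 4 — Source phasor: V = 110∠-160.6° V = -103.8 - j36.54 V.
Step 5 — Ohm's law: I = V / Z_total = (-103.8 - j36.54) / (352.1 + j46.73) = -0.3031 - j0.06355 A.
Step 6 — Convert to polar: |I| = 0.3097 A, ∠I = -168.2°.

I = 0.3097∠-168.2° A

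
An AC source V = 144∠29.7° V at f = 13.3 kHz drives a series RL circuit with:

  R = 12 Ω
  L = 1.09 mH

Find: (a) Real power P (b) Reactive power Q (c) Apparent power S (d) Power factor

Step 1 — Angular frequency: ω = 2π·f = 2π·1.33e+04 = 8.357e+04 rad/s.
Step 2 — Component impedances:
  R: Z = R = 12 Ω
  L: Z = jωL = j·8.357e+04·0.00109 = 0 + j91.09 Ω
Step 3 — Series combination: Z_total = R + L = 12 + j91.09 Ω = 91.87∠82.5° Ω.
Step 4 — Source phasor: V = 144∠29.7° V = 125.1 + j71.35 V.
Step 5 — Current: I = V / Z = 0.9477 - j1.248 A = 1.567∠-52.8° A.
Step 6 — Complex power: S = V·I* = 29.48 + j223.8 VA.
Step 7 — Real power: P = Re(S) = 29.48 W.
Step 8 — Reactive power: Q = Im(S) = 223.8 VAR.
Step 9 — Apparent power: |S| = 225.7 VA.
Step 10 — Power factor: PF = P/|S| = 0.1306 (lagging).

(a) P = 29.48 W  (b) Q = 223.8 VAR  (c) S = 225.7 VA  (d) PF = 0.1306 (lagging)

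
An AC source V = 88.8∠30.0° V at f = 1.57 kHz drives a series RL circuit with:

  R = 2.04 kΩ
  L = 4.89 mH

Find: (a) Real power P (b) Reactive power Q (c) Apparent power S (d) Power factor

Step 1 — Angular frequency: ω = 2π·f = 2π·1570 = 9865 rad/s.
Step 2 — Component impedances:
  R: Z = R = 2040 Ω
  L: Z = jωL = j·9865·0.00489 = 0 + j48.24 Ω
Step 3 — Series combination: Z_total = R + L = 2040 + j48.24 Ω = 2041∠1.4° Ω.
Step 4 — Source phasor: V = 88.8∠30.0° V = 76.9 + j44.4 V.
Step 5 — Current: I = V / Z = 0.03819 + j0.02086 A = 0.04352∠28.6° A.
Step 6 — Complex power: S = V·I* = 3.863 + j0.09135 VA.
Step 7 — Real power: P = Re(S) = 3.863 W.
Step 8 — Reactive power: Q = Im(S) = 0.09135 VAR.
Step 9 — Apparent power: |S| = 3.864 VA.
Step 10 — Power factor: PF = P/|S| = 0.9997 (lagging).

(a) P = 3.863 W  (b) Q = 0.09135 VAR  (c) S = 3.864 VA  (d) PF = 0.9997 (lagging)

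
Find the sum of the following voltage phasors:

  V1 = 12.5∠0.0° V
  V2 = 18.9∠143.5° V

Step 1 — Convert each phasor to rectangular form:
  V1 = 12.5·(cos(0.0°) + j·sin(0.0°)) = 12.5 V
  V2 = 18.9·(cos(143.5°) + j·sin(143.5°)) = -15.19 + j11.24 V
Step 2 — Sum components: V_total = -2.693 + j11.24 V.
Step 3 — Convert to polar: |V_total| = 11.56 V, ∠V_total = 103.5°.

V_total = 11.56∠103.5° V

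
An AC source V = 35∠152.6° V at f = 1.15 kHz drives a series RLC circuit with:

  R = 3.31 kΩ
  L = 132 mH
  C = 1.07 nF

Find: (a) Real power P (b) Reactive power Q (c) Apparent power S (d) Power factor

Step 1 — Angular frequency: ω = 2π·f = 2π·1150 = 7226 rad/s.
Step 2 — Component impedances:
  R: Z = R = 3310 Ω
  L: Z = jωL = j·7226·0.132 = 0 + j953.8 Ω
  C: Z = 1/(jωC) = -j/(ω·C) = 0 - j1.293e+05 Ω
Step 3 — Series combination: Z_total = R + L + C = 3310 - j1.284e+05 Ω = 1.284e+05∠-88.5° Ω.
Step 4 — Source phasor: V = 35∠152.6° V = -31.07 + j16.11 V.
Step 5 — Current: I = V / Z = -0.0001316 - j0.0002386 A = 0.0002725∠-118.9° A.
Step 6 — Complex power: S = V·I* = 0.0002458 - j0.009535 VA.
Step 7 — Real power: P = Re(S) = 0.0002458 W.
Step 8 — Reactive power: Q = Im(S) = -0.009535 VAR.
Step 9 — Apparent power: |S| = 0.009538 VA.
Step 10 — Power factor: PF = P/|S| = 0.02577 (leading).

(a) P = 0.0002458 W  (b) Q = -0.009535 VAR  (c) S = 0.009538 VA  (d) PF = 0.02577 (leading)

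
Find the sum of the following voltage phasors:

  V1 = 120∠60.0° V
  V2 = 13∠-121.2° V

Step 1 — Convert each phasor to rectangular form:
  V1 = 120·(cos(60.0°) + j·sin(60.0°)) = 60 + j103.9 V
  V2 = 13·(cos(-121.2°) + j·sin(-121.2°)) = -6.734 - j11.12 V
Step 2 — Sum components: V_total = 53.27 + j92.8 V.
Step 3 — Convert to polar: |V_total| = 107 V, ∠V_total = 60.1°.

V_total = 107∠60.1° V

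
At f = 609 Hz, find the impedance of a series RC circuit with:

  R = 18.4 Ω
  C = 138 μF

Step 1 — Angular frequency: ω = 2π·f = 2π·609 = 3826 rad/s.
Step 2 — Component impedances:
  R: Z = R = 18.4 Ω
  C: Z = 1/(jωC) = -j/(ω·C) = 0 - j1.894 Ω
Step 3 — Series combination: Z_total = R + C = 18.4 - j1.894 Ω = 18.5∠-5.9° Ω.

Z = 18.4 - j1.894 Ω = 18.5∠-5.9° Ω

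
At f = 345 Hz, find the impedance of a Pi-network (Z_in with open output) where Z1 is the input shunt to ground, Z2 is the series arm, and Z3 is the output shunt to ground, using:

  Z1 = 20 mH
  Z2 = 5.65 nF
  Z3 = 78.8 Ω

Step 1 — Angular frequency: ω = 2π·f = 2π·345 = 2168 rad/s.
Step 2 — Component impedances:
  Z1: Z = jωL = j·2168·0.02 = 0 + j43.35 Ω
  Z2: Z = 1/(jωC) = -j/(ω·C) = 0 - j8.165e+04 Ω
  Z3: Z = R = 78.8 Ω
Step 3 — With open output, the series arm Z2 and the output shunt Z3 appear in series to ground: Z2 + Z3 = 78.8 - j8.165e+04 Ω.
Step 4 — Parallel with input shunt Z1: Z_in = Z1 || (Z2 + Z3) = 2.224e-05 + j43.38 Ω = 43.38∠90.0° Ω.

Z = 2.224e-05 + j43.38 Ω = 43.38∠90.0° Ω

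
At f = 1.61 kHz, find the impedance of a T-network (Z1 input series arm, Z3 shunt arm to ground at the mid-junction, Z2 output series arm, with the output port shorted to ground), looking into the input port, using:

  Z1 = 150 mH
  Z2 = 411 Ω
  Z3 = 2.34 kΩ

Step 1 — Angular frequency: ω = 2π·f = 2π·1610 = 1.012e+04 rad/s.
Step 2 — Component impedances:
  Z1: Z = jωL = j·1.012e+04·0.15 = 0 + j1517 Ω
  Z2: Z = R = 411 Ω
  Z3: Z = R = 2340 Ω
Step 3 — With the output port shorted to ground, the output series arm Z2 runs from the junction to ground; the shunt arm Z3 also runs from the junction to ground. They appear in parallel: Z3 || Z2 = 349.6 Ω.
Step 4 — Series with input arm Z1: Z_in = Z1 + (Z3 || Z2) = 349.6 + j1517 Ω = 1557∠77.0° Ω.

Z = 349.6 + j1517 Ω = 1557∠77.0° Ω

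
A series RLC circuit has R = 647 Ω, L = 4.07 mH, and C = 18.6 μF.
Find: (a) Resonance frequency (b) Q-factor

Step 1 — Resonance condition Im(Z)=0 gives ω₀ = 1/√(LC).
Step 2 — ω₀ = 1/√(0.00407·1.86e-05) = 3635 rad/s.
Step 3 — f₀ = ω₀/(2π) = 578.5 Hz.
Step 4 — Series Q: Q = ω₀L/R = 3635·0.00407/647 = 0.02286.

(a) f₀ = 578.5 Hz  (b) Q = 0.02286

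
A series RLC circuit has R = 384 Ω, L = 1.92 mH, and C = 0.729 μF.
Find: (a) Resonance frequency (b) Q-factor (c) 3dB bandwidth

Step 1 — Resonance condition Im(Z)=0 gives ω₀ = 1/√(LC).
Step 2 — ω₀ = 1/√(0.00192·7.29e-07) = 2.673e+04 rad/s.
Step 3 — f₀ = ω₀/(2π) = 4254 Hz.
Step 4 — Series Q: Q = ω₀L/R = 2.673e+04·0.00192/384 = 0.1336.
Step 5 — 3dB bandwidth: Δω = ω₀/Q = 2e+05 rad/s; BW = Δω/(2π) = 3.183e+04 Hz.

(a) f₀ = 4254 Hz  (b) Q = 0.1336  (c) BW = 3.183e+04 Hz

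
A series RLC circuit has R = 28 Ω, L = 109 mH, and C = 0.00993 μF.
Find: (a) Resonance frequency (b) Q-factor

Step 1 — Resonance condition Im(Z)=0 gives ω₀ = 1/√(LC).
Step 2 — ω₀ = 1/√(0.109·9.93e-09) = 3.04e+04 rad/s.
Step 3 — f₀ = ω₀/(2π) = 4838 Hz.
Step 4 — Series Q: Q = ω₀L/R = 3.04e+04·0.109/28 = 118.3.

(a) f₀ = 4838 Hz  (b) Q = 118.3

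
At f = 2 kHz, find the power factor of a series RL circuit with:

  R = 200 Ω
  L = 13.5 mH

Step 1 — Angular frequency: ω = 2π·f = 2π·2000 = 1.257e+04 rad/s.
Step 2 — Component impedances:
  R: Z = R = 200 Ω
  L: Z = jωL = j·1.257e+04·0.0135 = 0 + j169.6 Ω
Step 3 — Series combination: Z_total = R + L = 200 + j169.6 Ω = 262.3∠40.3° Ω.
Step 4 — Power factor: PF = cos(φ) = Re(Z)/|Z| = 200/262.26 = 0.7626.
Step 5 — Type: Im(Z) = 169.6 ⇒ lagging (phase φ = 40.3°).

PF = 0.7626 (lagging, φ = 40.3°)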